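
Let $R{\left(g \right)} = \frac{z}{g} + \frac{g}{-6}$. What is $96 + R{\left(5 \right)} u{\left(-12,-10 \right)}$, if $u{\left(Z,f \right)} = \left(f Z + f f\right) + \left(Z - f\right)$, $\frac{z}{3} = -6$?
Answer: $- \frac{13057}{15} \approx -870.47$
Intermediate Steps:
$z = -18$ ($z = 3 \left(-6\right) = -18$)
$u{\left(Z,f \right)} = Z + f^{2} - f + Z f$ ($u{\left(Z,f \right)} = \left(Z f + f^{2}\right) + \left(Z - f\right) = \left(f^{2} + Z f\right) + \left(Z - f\right) = Z + f^{2} - f + Z f$)
$R{\left(g \right)} = - \frac{18}{g} - \frac{g}{6}$ ($R{\left(g \right)} = - \frac{18}{g} + \frac{g}{-6} = - \frac{18}{g} + g \left(- \frac{1}{6}\right) = - \frac{18}{g} - \frac{g}{6}$)
$96 + R{\left(5 \right)} u{\left(-12,-10 \right)} = 96 + \left(- \frac{18}{5} - \frac{5}{6}\right) \left(-12 + \left(-10\right)^{2} - -10 - -120\right) = 96 + \left(\left(-18\right) \frac{1}{5} - \frac{5}{6}\right) \left(-12 + 100 + 10 + 120\right) = 96 + \left(- \frac{18}{5} - \frac{5}{6}\right) 218 = 96 - \frac{14497}{15} = - \frac{13057}{15}$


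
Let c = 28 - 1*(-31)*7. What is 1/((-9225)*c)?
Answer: -1/2260125 ≈ -4.4245e-7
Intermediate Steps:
c = 245 (c = 28 + 31*7 = 28 + 217 = 245)
1/((-9225)*c) = 1/(-9225*245) = -1/9225*1/245 = -1/2260125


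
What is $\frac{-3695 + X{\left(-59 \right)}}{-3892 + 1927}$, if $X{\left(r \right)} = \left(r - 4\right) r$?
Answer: $- \frac{22}{1965} \approx -0.011196$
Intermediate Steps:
$X{\left(r \right)} = r \left(-4 + r\right)$ ($X{\left(r \right)} = \left(-4 + r\right) r = r \left(-4 + r\right)$)
$\frac{-3695 + X{\left(-59 \right)}}{-3892 + 1927} = \frac{-3695 - 59 \left(-4 - 59\right)}{-3892 + 1927} = \frac{-3695 - -3717}{-1965} = \left(-3695 + 3717\right) \left(- \frac{1}{1965}\right) = 22 \left(- \frac{1}{1965}\right) = - \frac{22}{1965}$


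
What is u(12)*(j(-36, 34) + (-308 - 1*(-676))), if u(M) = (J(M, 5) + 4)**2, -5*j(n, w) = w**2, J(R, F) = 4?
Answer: 43776/5 ≈ 8755.2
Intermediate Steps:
j(n, w) = -w**2/5
u(M) = 64 (u(M) = (4 + 4)**2 = 8**2 = 64)
u(12)*(j(-36, 34) + (-308 - 1*(-676))) = 64*(-1/5*34**2 + (-308 - 1*(-676))) = 64*(-1/5*1156 + (-308 + 676)) = 64*(-1156/5 + 368) = 64*(684/5) = 43776/5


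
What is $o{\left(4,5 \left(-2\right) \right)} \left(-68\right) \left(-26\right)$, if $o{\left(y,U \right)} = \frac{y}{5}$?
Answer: $\frac{7072}{5} \approx 1414.4$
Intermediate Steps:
$o{\left(y,U \right)} = \frac{y}{5}$ ($o{\left(y,U \right)} = y \frac{1}{5} = \frac{y}{5}$)
$o{\left(4,5 \left(-2\right) \right)} \left(-68\right) \left(-26\right) = \frac{1}{5} \cdot 4 \left(-68\right) \left(-26\right) = \frac{4}{5} \left(-68\right) \left(-26\right) = \left(- \frac{272}{5}\right) \left(-26\right) = \frac{7072}{5}$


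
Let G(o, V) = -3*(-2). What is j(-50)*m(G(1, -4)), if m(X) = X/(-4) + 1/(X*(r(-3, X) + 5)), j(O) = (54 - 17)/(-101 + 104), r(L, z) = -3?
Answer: -629/36 ≈ -17.472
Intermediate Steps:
G(o, V) = 6
j(O) = 37/3
m(X) = 1/(2*X) - X/4 (m(X) = X/(-4) + 1/(X*(-3 + 5)) = X*(-¼) + 1/(X*2) = -X/4 + 1/(2*X) = 1/(2*X) - X/4)
j(-50)*m(G(1, -4)) = 37*((¼)*(2 - 1*6²)/6)/3 = 37*((¼)*(⅙)*(2 - 1*36))/3 = 37*((¼)*(⅙)*(2 - 36))/3 = 37*((¼)*(⅙)*(-34))/3 = (37/3)*(-17/12) = -629/36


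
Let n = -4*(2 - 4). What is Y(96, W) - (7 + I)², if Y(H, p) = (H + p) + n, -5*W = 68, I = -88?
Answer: -32353/5 ≈ -6470.6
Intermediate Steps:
W = -68/5 (W = -⅕*68 = -68/5 ≈ -13.600)
n = 8 (n = -4*(-2) = 8)
Y(H, p) = 8 + H + p (Y(H, p) = (H + p) + 8 = 8 + H + p)
Y(96, W) - (7 + I)² = (8 + 96 - 68/5) - (7 - 88)² = 452/5 - 1*(-81)² = 452/5 - 1*6561 = 452/5 - 6561 = -32353/5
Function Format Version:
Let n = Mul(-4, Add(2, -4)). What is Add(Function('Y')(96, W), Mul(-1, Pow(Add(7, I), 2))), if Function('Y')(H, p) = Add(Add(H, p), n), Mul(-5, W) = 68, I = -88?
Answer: Rational(-32353, 5) ≈ -6470.6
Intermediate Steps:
W = Rational(-68, 5) (W = Mul(Rational(-1, 5), 68) = Rational(-68, 5) ≈ -13.600)
n = 8 (n = Mul(-4, -2) = 8)
Function('Y')(H, p) = Add(8, H, p) (Function('Y')(H, p) = Add(Add(H, p), 8) = Add(8, H, p))
Add(Function('Y')(96, W), Mul(-1, Pow(Add(7, I), 2))) = Add(Add(8, 96, Rational(-68, 5)), Mul(-1, Pow(Add(7, -88), 2))) = Add(Rational(452, 5), Mul(-1, Pow(-81, 2))) = Add(Rational(452, 5), Mul(-1, 6561)) = Add(Rational(452, 5), -6561) = Rational(-32353, 5)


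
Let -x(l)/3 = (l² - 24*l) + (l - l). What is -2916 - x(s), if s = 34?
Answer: -1896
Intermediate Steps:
x(l) = -3*l² + 72*l (x(l) = -3*((l² - 24*l) + (l - l)) = -3*((l² - 24*l) + 0) = -3*(l² - 24*l) = -3*l² + 72*l)
-2916 - x(s) = -2916 - 3*34*(24 - 1*34) = -2916 - 3*34*(24 - 34) = -2916 - 3*34*(-10) = -2916 - 1*(-1020) = -2916 + 1020 = -1896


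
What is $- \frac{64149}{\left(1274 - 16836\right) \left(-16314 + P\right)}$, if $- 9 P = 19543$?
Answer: $- \frac{577341}{2589034378} \approx -0.00022299$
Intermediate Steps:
$P = - \frac{19543}{9}$ ($P = \left(- \frac{1}{9}\right) 19543 = - \frac{19543}{9} \approx -2171.4$)
$- \frac{64149}{\left(1274 - 16836\right) \left(-16314 + P\right)} = - \frac{64149}{\left(1274 - 16836\right) \left(-16314 - \frac{19543}{9}\right)} = - \frac{64149}{\left(-15562\right) \left(- \frac{166369}{9}\right)} = - \frac{64149}{\frac{2589034378}{9}} = \left(-64149\right) \frac{9}{2589034378} = - \frac{577341}{2589034378}$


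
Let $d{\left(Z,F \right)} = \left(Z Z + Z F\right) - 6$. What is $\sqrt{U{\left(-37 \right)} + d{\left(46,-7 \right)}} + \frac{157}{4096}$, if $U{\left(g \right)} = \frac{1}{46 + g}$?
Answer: $\frac{157}{4096} + \frac{11 \sqrt{133}}{3} \approx 42.324$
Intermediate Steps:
$d{\left(Z,F \right)} = -6 + Z^{2} + F Z$ ($d{\left(Z,F \right)} = \left(Z^{2} + F Z\right) - 6 = -6 + Z^{2} + F Z$)
$\sqrt{U{\left(-37 \right)} + d{\left(46,-7 \right)}} + \frac{157}{4096} = \sqrt{\frac{1}{46 - 37} - \left(328 - 2116\right)} + \frac{157}{4096} = \sqrt{\frac{1}{9} - -1788} + 157 \cdot \frac{1}{4096} = \sqrt{\frac{1}{9} + 1788} + \frac{157}{4096} = \sqrt{\frac{16093}{9}} + \frac{157}{4096} = \frac{11 \sqrt{133}}{3} + \frac{157}{4096} = \frac{157}{4096} + \frac{11 \sqrt{133}}{3}$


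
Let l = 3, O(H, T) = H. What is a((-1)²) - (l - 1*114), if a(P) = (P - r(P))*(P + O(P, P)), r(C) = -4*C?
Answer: 121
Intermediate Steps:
a(P) = 10*P² (a(P) = (P - (-4)*P)*(P + P) = (P + 4*P)*(2*P) = (5*P)*(2*P) = 10*P²)
a((-1)²) - (l - 1*114) = 10*((-1)²)² - (3 - 1*114) = 10*1² - (3 - 114) = 10*1 - 1*(-111) = 10 + 111 = 121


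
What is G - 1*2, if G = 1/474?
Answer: -947/474 ≈ -1.9979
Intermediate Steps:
G = 1/474 ≈ 0.0021097
G - 1*2 = 1/474 - 1*2 = 1/474 - 2 = -947/474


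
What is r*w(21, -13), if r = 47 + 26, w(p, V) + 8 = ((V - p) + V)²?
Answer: 160673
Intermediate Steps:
w(p, V) = -8 + (-p + 2*V)² (w(p, V) = -8 + ((V - p) + V)² = -8 + (-p + 2*V)²)
r = 73
r*w(21, -13) = 73*(-8 + (-1*21 + 2*(-13))²) = 73*(-8 + (-21 - 26)²) = 73*(-8 + (-47)²) = 73*(-8 + 2209) = 73*2201 = 160673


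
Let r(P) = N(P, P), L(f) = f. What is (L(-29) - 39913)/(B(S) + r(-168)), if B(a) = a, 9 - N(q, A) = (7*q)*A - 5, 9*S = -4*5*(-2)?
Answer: 179739/888973 ≈ 0.20219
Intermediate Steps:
S = 40/9 (S = (-4*5*(-2))/9 = (-20*(-2))/9 = (1/9)*40 = 40/9 ≈ 4.4444)
N(q, A) = 14 - 7*A*q (N(q, A) = 9 - ((7*q)*A - 5) = 9 - (7*A*q - 5) = 9 - (-5 + 7*A*q) = 9 + (5 - 7*A*q) = 14 - 7*A*q)
r(P) = 14 - 7*P**2 (r(P) = 14 - 7*P*P = 14 - 7*P**2)
(L(-29) - 39913)/(B(S) + r(-168)) = (-29 - 39913)/(40/9 + (14 - 7*(-168)**2)) = -39942/(40/9 + (14 - 7*28224)) = -39942/(40/9 + (14 - 197568)) = -39942/(40/9 - 197554) = -39942/(-1777946/9) = -39942*(-9/1777946) = 179739/888973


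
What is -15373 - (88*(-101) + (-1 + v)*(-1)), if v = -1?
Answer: -6487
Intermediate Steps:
-15373 - (88*(-101) + (-1 + v)*(-1)) = -15373 - (88*(-101) + (-1 - 1)*(-1)) = -15373 - (-8888 - 2*(-1)) = -15373 - (-8888 + 2) = -15373 - 1*(-8886) = -15373 + 8886 = -6487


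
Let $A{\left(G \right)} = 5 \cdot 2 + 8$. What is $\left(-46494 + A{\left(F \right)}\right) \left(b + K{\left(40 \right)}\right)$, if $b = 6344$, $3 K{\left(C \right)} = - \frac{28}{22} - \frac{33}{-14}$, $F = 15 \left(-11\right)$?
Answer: $- \frac{22704261870}{77} \approx -2.9486 \cdot 10^{8}$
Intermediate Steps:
$F = -165$
$K{\left(C \right)} = \frac{167}{462}$ ($K{\left(C \right)} = \frac{- \frac{28}{22} - \frac{33}{-14}}{3} = \frac{\left(-28\right) \frac{1}{22} - - \frac{33}{14}}{3} = \frac{- \frac{14}{11} + \frac{33}{14}}{3} = \frac{1}{3} \cdot \frac{167}{154} = \frac{167}{462}$)
$A{\left(G \right)} = 18$ ($A{\left(G \right)} = 10 + 8 = 18$)
$\left(-46494 + A{\left(F \right)}\right) \left(b + K{\left(40 \right)}\right) = \left(-46494 + 18\right) \left(6344 + \frac{167}{462}\right) = \left(-46476\right) \frac{2931095}{462} = - \frac{22704261870}{77}$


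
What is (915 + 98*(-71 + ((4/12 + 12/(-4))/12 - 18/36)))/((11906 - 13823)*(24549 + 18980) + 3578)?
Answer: 55024/750973635 ≈ 7.3270e-5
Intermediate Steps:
(915 + 98*(-71 + ((4/12 + 12/(-4))/12 - 18/36)))/((11906 - 13823)*(24549 + 18980) + 3578) = (915 + 98*(-71 + ((4*(1/12) + 12*(-1/4))*(1/12) - 18*1/36)))/(-1917*43529 + 3578) = (915 + 98*(-71 + ((1/3 - 3)*(1/12) - 1/2)))/(-83445093 + 3578) = (915 + 98*(-71 + (-8/3*1/12 - 1/2)))/(-83441515) = (915 + 98*(-71 + (-2/9 - 1/2)))*(-1/83441515) = (915 + 98*(-71 - 13/18))*(-1/83441515) = (915 + 98*(-1291/18))*(-1/83441515) = (915 - 63259/9)*(-1/83441515) = -55024/9*(-1/83441515) = 55024/750973635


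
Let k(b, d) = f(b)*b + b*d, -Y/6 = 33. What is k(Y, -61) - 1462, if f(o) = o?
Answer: 49820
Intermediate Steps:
Y = -198 (Y = -6*33 = -198)
k(b, d) = b² + b*d (k(b, d) = b*b + b*d = b² + b*d)
k(Y, -61) - 1462 = -198*(-198 - 61) - 1462 = -198*(-259) - 1462 = 51282 - 1462 = 49820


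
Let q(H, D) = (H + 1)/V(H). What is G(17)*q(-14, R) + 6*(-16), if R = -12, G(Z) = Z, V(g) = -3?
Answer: -67/3 ≈ -22.333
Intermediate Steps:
q(H, D) = -⅓ - H/3 (q(H, D) = (H + 1)/(-3) = (1 + H)*(-⅓) = -⅓ - H/3)
G(17)*q(-14, R) + 6*(-16) = 17*(-⅓ - ⅓*(-14)) + 6*(-16) = 17*(-⅓ + 14/3) - 96 = 17*(13/3) - 96 = 221/3 - 96 = -67/3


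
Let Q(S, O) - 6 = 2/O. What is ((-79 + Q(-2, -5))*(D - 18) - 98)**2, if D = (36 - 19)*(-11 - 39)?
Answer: 101165980356/25 ≈ 4.0466e+9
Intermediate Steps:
Q(S, O) = 6 + 2/O
D = -850 (D = 17*(-50) = -850)
((-79 + Q(-2, -5))*(D - 18) - 98)**2 = ((-79 + (6 + 2/(-5)))*(-850 - 18) - 98)**2 = ((-79 + (6 + 2*(-1/5)))*(-868) - 98)**2 = ((-79 + (6 - 2/5))*(-868) - 98)**2 = ((-79 + 28/5)*(-868) - 98)**2 = (-367/5*(-868) - 98)**2 = (318556/5 - 98)**2 = (318066/5)**2 = 101165980356/25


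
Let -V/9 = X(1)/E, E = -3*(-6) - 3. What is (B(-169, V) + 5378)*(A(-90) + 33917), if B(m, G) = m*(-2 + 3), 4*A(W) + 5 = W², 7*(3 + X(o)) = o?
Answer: 748861467/4 ≈ 1.8722e+8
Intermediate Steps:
E = 15 (E = 18 - 3 = 15)
X(o) = -3 + o/7
V = 12/7 (V = -9*(-3 + (⅐)*1)/15 = -9*(-3 + ⅐)/15 = -(-180)/(7*15) = -9*(-4/21) = 12/7 ≈ 1.7143)
A(W) = -5/4 + W²/4
B(m, G) = m (B(m, G) = m*1 = m)
(B(-169, V) + 5378)*(A(-90) + 33917) = (-169 + 5378)*((-5/4 + (¼)*(-90)²) + 33917) = 5209*((-5/4 + (¼)*8100) + 33917) = 5209*((-5/4 + 2025) + 33917) = 5209*(8095/4 + 33917) = 5209*(143763/4) = 748861467/4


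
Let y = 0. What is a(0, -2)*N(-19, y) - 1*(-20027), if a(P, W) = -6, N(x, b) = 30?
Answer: 19847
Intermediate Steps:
a(0, -2)*N(-19, y) - 1*(-20027) = -6*30 - 1*(-20027) = -180 + 20027 = 19847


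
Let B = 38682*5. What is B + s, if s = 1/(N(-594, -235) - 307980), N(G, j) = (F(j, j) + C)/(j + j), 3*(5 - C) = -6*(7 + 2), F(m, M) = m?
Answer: 13998086271305/72375194 ≈ 1.9341e+5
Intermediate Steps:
B = 193410
C = 23 (C = 5 - (-2)*(7 + 2) = 5 - (-2)*9 = 5 - 1/3*(-54) = 5 + 18 = 23)
N(G, j) = (23 + j)/(2*j) (N(G, j) = (j + 23)/(j + j) = (23 + j)/((2*j)) = (23 + j)*(1/(2*j)) = (23 + j)/(2*j))
s = -235/72375194 (s = 1/((1/2)*(23 - 235)/(-235) - 307980) = 1/((1/2)*(-1/235)*(-212) - 307980) = 1/(106/235 - 307980) = 1/(-72375194/235) = -235/72375194 ≈ -3.2470e-6)
B + s = 193410 - 235/72375194 = 13998086271305/72375194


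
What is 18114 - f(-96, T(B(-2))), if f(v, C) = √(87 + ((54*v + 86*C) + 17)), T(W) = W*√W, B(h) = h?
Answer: 18114 - 2*√(-1270 - 43*I*√2) ≈ 18112.0 + 71.295*I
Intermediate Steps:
T(W) = W^(3/2)
f(v, C) = √(104 + 54*v + 86*C) (f(v, C) = √(87 + (17 + 54*v + 86*C)) = √(104 + 54*v + 86*C))
18114 - f(-96, T(B(-2))) = 18114 - √(104 + 54*(-96) + 86*(-2)^(3/2)) = 18114 - √(104 - 5184 + 86*(-2*I*√2)) = 18114 - √(104 - 5184 - 172*I*√2) = 18114 - √(-5080 - 172*I*√2)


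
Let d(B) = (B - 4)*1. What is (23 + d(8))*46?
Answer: 1242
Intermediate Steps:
d(B) = -4 + B (d(B) = (-4 + B)*1 = -4 + B)
(23 + d(8))*46 = (23 + (-4 + 8))*46 = (23 + 4)*46 = 27*46 = 1242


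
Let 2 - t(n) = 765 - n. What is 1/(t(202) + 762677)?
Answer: 1/762116 ≈ 1.3121e-6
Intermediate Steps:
t(n) = -763 + n (t(n) = 2 - (765 - n) = 2 + (-765 + n) = -763 + n)
1/(t(202) + 762677) = 1/((-763 + 202) + 762677) = 1/(-561 + 762677) = 1/762116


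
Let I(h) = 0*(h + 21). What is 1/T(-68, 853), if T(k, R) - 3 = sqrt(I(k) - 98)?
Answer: 3/107 - 7*I*sqrt(2)/107 ≈ 0.028037 - 0.092519*I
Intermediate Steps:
I(h) = 0 (I(h) = 0*(21 + h) = 0)
T(k, R) = 3 + 7*I*sqrt(2) (T(k, R) = 3 + sqrt(0 - 98) = 3 + sqrt(-98) = 3 + 7*I*sqrt(2))
1/T(-68, 853) = 1/(3 + 7*I*sqrt(2))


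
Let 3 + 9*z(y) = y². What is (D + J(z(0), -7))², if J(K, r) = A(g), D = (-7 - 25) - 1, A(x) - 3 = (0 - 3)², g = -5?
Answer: 441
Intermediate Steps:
z(y) = -⅓ + y²/9
A(x) = 12 (A(x) = 3 + (0 - 3)² = 3 + (-3)² = 3 + 9 = 12)
D = -33 (D = -32 - 1 = -33)
J(K, r) = 12
(D + J(z(0), -7))² = (-33 + 12)² = (-21)² = 441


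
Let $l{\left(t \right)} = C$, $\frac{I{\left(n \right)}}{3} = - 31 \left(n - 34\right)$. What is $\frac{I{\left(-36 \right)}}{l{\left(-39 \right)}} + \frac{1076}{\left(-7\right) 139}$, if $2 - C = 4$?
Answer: $- \frac{3168191}{973} \approx -3256.1$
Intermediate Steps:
$I{\left(n \right)} = 3162 - 93 n$ ($I{\left(n \right)} = 3 \left(- 31 \left(n - 34\right)\right) = 3 \left(- 31 \left(-34 + n\right)\right) = 3 \left(1054 - 31 n\right) = 3162 - 93 n$)
$C = -2$ ($C = 2 - 4 = -2$)
$l{\left(t \right)} = -2$
$\frac{I{\left(-36 \right)}}{l{\left(-39 \right)}} + \frac{1076}{\left(-7\right) 139} = \frac{3162 - -3348}{-2} + \frac{1076}{\left(-7\right) 139} = \left(3162 + 3348\right) \left(- \frac{1}{2}\right) + \frac{1076}{-973} = 6510 \left(- \frac{1}{2}\right) + 1076 \left(- \frac{1}{973}\right) = -3255 - \frac{1076}{973} = - \frac{3168191}{973}$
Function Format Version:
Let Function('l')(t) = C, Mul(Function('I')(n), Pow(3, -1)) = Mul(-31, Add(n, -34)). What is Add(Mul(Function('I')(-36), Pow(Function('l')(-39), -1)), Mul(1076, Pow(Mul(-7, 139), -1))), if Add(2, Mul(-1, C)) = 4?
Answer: Rational(-3168191, 973) ≈ -3256.1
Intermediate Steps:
Function('I')(n) = Add(3162, Mul(-93, n)) (Function('I')(n) = Mul(3, Mul(-31, Add(n, -34))) = Mul(3, Mul(-31, Add(-34, n))) = Mul(3, Add(1054, Mul(-31, n))) = Add(3162, Mul(-93, n)))
C = -2 (C = Add(2, Mul(-1, 4)) = Add(2, -4) = -2)
Function('l')(t) = -2
Add(Mul(Function('I')(-36), Pow(Function('l')(-39), -1)), Mul(1076, Pow(Mul(-7, 139), -1))) = Add(Mul(Add(3162, Mul(-93, -36)), Pow(-2, -1)), Mul(1076, Pow(Mul(-7, 139), -1))) = Add(Mul(Add(3162, 3348), Rational(-1, 2)), Mul(1076, Pow(-973, -1))) = Add(Mul(6510, Rational(-1, 2)), Mul(1076, Rational(-1, 973))) = Add(-3255, Rational(-1076, 973)) = Rational(-3168191, 973)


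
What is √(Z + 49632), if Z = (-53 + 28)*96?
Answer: 24*√82 ≈ 217.33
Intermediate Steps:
Z = -2400 (Z = -25*96 = -2400)
√(Z + 49632) = √(-2400 + 49632) = √47232 = 24*√82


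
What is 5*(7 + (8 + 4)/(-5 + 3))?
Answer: 5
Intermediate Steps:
5*(7 + (8 + 4)/(-5 + 3)) = 5*(7 + 12/(-2)) = 5*(7 + 12*(-½)) = 5*(7 - 6) = 5*1 = 5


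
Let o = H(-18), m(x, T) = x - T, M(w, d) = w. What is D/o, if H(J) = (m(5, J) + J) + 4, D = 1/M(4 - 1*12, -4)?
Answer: -1/72 ≈ -0.013889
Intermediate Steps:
D = -⅛ (D = 1/(4 - 1*12) = 1/(4 - 12) = 1/(-8) = -⅛ ≈ -0.12500)
H(J) = 9 (H(J) = ((5 - J) + J) + 4 = 5 + 4 = 9)
o = 9
D/o = -⅛/9 = -⅛*⅑ = -1/72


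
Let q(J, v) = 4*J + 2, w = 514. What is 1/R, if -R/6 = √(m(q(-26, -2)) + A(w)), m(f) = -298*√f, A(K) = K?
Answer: -√2/(12*√(257 - 149*I*√102)) ≈ -0.0023054 - 0.001945*I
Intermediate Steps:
q(J, v) = 2 + 4*J
R = -6*√(514 - 298*I*√102) (R = -6*√(-298*√(2 + 4*(-26)) + 514) = -6*√(-298*√(2 - 104) + 514) = -6*√(-298*I*√102 + 514) = -6*√(514 - 298*I*√102) ≈ -253.4 + 213.79*I)
1/R = 1/(-6*√(514 - 298*I*√102)) = -1/(6*√(514 - 298*I*√102))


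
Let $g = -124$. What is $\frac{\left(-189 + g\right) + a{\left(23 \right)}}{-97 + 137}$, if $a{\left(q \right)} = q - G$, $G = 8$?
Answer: $- \frac{149}{20} \approx -7.45$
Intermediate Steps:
$a{\left(q \right)} = -8 + q$ ($a{\left(q \right)} = q - 8 = -8 + q$)
$\frac{\left(-189 + g\right) + a{\left(23 \right)}}{-97 + 137} = \frac{\left(-189 - 124\right) + \left(-8 + 23\right)}{-97 + 137} = \frac{-313 + 15}{40} = \left(-298\right) \frac{1}{40} = - \frac{149}{20}$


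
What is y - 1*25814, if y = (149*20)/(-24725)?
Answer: -127650826/4945 ≈ -25814.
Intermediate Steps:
y = -596/4945 (y = 2980*(-1/24725) = -596/4945 ≈ -0.12053)
y - 1*25814 = -596/4945 - 1*25814 = -596/4945 - 25814 = -127650826/4945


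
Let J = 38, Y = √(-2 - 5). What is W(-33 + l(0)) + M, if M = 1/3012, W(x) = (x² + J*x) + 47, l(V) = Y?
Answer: -376499/3012 - 28*I*√7 ≈ -125.0 - 74.081*I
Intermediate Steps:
Y = I*√7 (Y = √(-7) = I*√7 ≈ 2.6458*I)
l(V) = I*√7
W(x) = 47 + x² + 38*x (W(x) = (x² + 38*x) + 47 = 47 + x² + 38*x)
M = 1/3012 ≈ 0.00033201
W(-33 + l(0)) + M = (47 + (-33 + I*√7)² + 38*(-33 + I*√7)) + 1/3012 = (47 + (-33 + I*√7)² + (-1254 + 38*I*√7)) + 1/3012 = (-1207 + (-33 + I*√7)² + 38*I*√7) + 1/3012 = -3635483/3012 + (-33 + I*√7)² + 38*I*√7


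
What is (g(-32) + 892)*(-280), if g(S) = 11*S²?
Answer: -3403680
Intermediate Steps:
(g(-32) + 892)*(-280) = (11*(-32)² + 892)*(-280) = (11*1024 + 892)*(-280) = (11264 + 892)*(-280) = 12156*(-280) = -3403680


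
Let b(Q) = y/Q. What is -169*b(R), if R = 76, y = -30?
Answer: 2535/38 ≈ 66.711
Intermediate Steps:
b(Q) = -30/Q
-169*b(R) = -(-5070)/76 = -169*(-15/38) = 2535/38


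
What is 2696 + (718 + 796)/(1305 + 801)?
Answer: 2839645/1053 ≈ 2696.7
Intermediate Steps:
2696 + (718 + 796)/(1305 + 801) = 2696 + 1514/2106 = 2696 + 1514*(1/2106) = 2696 + 757/1053 = 2839645/1053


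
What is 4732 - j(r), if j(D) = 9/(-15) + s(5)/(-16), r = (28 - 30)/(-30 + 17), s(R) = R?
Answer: 378633/80 ≈ 4732.9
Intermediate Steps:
r = 2/13 (r = -2/(-13) = -2*(-1/13) = 2/13 ≈ 0.15385)
j(D) = -73/80 (j(D) = 9/(-15) + 5/(-16) = 9*(-1/15) + 5*(-1/16) = -⅗ - 5/16 = -73/80)
4732 - j(r) = 4732 - 1*(-73/80) = 4732 + 73/80 = 378633/80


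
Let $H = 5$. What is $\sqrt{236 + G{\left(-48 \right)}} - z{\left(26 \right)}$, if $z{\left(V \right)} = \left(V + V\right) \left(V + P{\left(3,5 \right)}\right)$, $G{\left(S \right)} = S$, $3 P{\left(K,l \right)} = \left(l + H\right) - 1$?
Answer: $-1508 + 2 \sqrt{47} \approx -1494.3$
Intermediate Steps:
$P{\left(K,l \right)} = \frac{4}{3} + \frac{l}{3}$ ($P{\left(K,l \right)} = \frac{\left(l + 5\right) - 1}{3} = \frac{\left(5 + l\right) - 1}{3} = \frac{4 + l}{3} = \frac{4}{3} + \frac{l}{3}$)
$z{\left(V \right)} = 2 V \left(3 + V\right)$ ($z{\left(V \right)} = \left(V + V\right) \left(V + \left(\frac{4}{3} + \frac{1}{3} \cdot 5\right)\right) = 2 V \left(V + \left(\frac{4}{3} + \frac{5}{3}\right)\right) = 2 V \left(V + 3\right) = 2 V \left(3 + V\right)$)
$\sqrt{236 + G{\left(-48 \right)}} - z{\left(26 \right)} = \sqrt{236 - 48} - 2 \cdot 26 \left(3 + 26\right) = \sqrt{188} - 2 \cdot 26 \cdot 29 = 2 \sqrt{47} - 1508 = -1508 + 2 \sqrt{47}$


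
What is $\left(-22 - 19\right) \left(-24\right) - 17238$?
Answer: $-16254$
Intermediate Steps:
$\left(-22 - 19\right) \left(-24\right) - 17238 = \left(-41\right) \left(-24\right) - 17238 = 984 - 17238 = -16254$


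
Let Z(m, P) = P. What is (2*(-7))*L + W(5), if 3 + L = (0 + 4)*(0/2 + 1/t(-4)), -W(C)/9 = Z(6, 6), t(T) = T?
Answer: 2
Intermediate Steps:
W(C) = -54 (W(C) = -9*6 = -54)
L = -4 (L = -3 + (0 + 4)*(0/2 + 1/(-4)) = -3 + 4*(0*(½) + 1*(-¼)) = -3 + 4*(0 - ¼) = -3 + 4*(-¼) = -3 - 1 = -4)
(2*(-7))*L + W(5) = (2*(-7))*(-4) - 54 = -14*(-4) - 54 = 56 - 54 = 2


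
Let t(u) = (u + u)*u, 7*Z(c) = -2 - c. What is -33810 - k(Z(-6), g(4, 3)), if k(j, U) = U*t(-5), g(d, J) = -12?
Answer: -33210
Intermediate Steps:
Z(c) = -2/7 - c/7 (Z(c) = (-2 - c)/7 = -2/7 - c/7)
t(u) = 2*u² (t(u) = (2*u)*u = 2*u²)
k(j, U) = 50*U (k(j, U) = U*(2*(-5)²) = U*(2*25) = U*50 = 50*U)
-33810 - k(Z(-6), g(4, 3)) = -33810 - 50*(-12) = -33810 - 1*(-600) = -33810 + 600 = -33210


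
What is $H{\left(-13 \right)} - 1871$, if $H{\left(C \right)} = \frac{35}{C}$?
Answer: $- \frac{24358}{13} \approx -1873.7$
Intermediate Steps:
$H{\left(-13 \right)} - 1871 = \frac{35}{-13} - 1871 = 35 \left(- \frac{1}{13}\right) - 1871 = - \frac{35}{13} - 1871 = - \frac{24358}{13}$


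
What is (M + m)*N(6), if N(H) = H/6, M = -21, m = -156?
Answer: -177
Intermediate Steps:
N(H) = H/6 (N(H) = H*(⅙) = H/6)
(M + m)*N(6) = (-21 - 156)*((⅙)*6) = -177*1 = -177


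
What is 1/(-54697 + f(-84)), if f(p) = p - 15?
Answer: -1/54796 ≈ -1.8249e-5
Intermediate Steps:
f(p) = -15 + p
1/(-54697 + f(-84)) = 1/(-54697 + (-15 - 84)) = 1/(-54697 - 99) = 1/(-54796) = -1/54796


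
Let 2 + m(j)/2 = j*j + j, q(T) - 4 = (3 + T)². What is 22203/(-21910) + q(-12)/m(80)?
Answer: -142899859/141932980 ≈ -1.0068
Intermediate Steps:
q(T) = 4 + (3 + T)²
m(j) = -4 + 2*j + 2*j² (m(j) = -4 + 2*(j*j + j) = -4 + 2*(j² + j) = -4 + 2*(j + j²) = -4 + (2*j + 2*j²) = -4 + 2*j + 2*j²)
22203/(-21910) + q(-12)/m(80) = 22203/(-21910) + (4 + (3 - 12)²)/(-4 + 2*80 + 2*80²) = 22203*(-1/21910) + (4 + (-9)²)/(-4 + 160 + 2*6400) = -22203/21910 + (4 + 81)/(-4 + 160 + 12800) = -22203/21910 + 85/12956 = -142899859/141932980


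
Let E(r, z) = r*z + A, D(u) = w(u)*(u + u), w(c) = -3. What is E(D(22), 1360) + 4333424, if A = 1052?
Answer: 4154956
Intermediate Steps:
D(u) = -6*u (D(u) = -3*(u + u) = -6*u)
E(r, z) = 1052 + r*z (E(r, z) = r*z + 1052 = 1052 + r*z)
E(D(22), 1360) + 4333424 = (1052 - 6*22*1360) + 4333424 = (1052 - 132*1360) + 4333424 = (1052 - 179520) + 4333424 = -178468 + 4333424 = 4154956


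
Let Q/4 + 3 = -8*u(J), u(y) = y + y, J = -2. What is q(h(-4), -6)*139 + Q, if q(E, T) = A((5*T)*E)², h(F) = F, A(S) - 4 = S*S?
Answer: 28839055140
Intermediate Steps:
A(S) = 4 + S² (A(S) = 4 + S*S = 4 + S²)
u(y) = 2*y
q(E, T) = (4 + 25*E²*T²)² (q(E, T) = (4 + ((5*T)*E)²)² = (4 + (5*E*T)²)² = (4 + 25*E²*T²)²)
Q = 116 (Q = -12 + 4*(-16*(-2)) = -12 + 4*(-8*(-4)) = -12 + 4*32 = -12 + 128 = 116)
q(h(-4), -6)*139 + Q = (4 + 25*(-4)²*(-6)²)²*139 + 116 = (4 + 25*16*36)²*139 + 116 = (4 + 14400)²*139 + 116 = 14404²*139 + 116 = 207475216*139 + 116 = 28839055024 + 116 = 28839055140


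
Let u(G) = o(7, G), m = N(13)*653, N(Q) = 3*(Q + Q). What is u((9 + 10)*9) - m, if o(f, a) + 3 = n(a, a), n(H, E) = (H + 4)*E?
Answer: -21012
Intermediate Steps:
n(H, E) = E*(4 + H) (n(H, E) = (4 + H)*E = E*(4 + H))
N(Q) = 6*Q (N(Q) = 3*(2*Q) = 6*Q)
o(f, a) = -3 + a*(4 + a)
m = 50934 (m = (6*13)*653 = 78*653 = 50934)
u(G) = -3 + G*(4 + G)
u((9 + 10)*9) - m = (-3 + ((9 + 10)*9)*(4 + (9 + 10)*9)) - 1*50934 = (-3 + (19*9)*(4 + 19*9)) - 50934 = (-3 + 171*(4 + 171)) - 50934 = (-3 + 171*175) - 50934 = (-3 + 29925) - 50934 = 29922 - 50934 = -21012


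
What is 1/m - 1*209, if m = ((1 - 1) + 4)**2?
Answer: -3343/16 ≈ -208.94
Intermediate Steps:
m = 16 (m = (0 + 4)**2 = 4**2 = 16)
1/m - 1*209 = 1/16 - 1*209 = 1/16 - 209 = -3343/16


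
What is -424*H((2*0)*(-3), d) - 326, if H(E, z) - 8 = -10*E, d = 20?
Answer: -3718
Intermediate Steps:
H(E, z) = 8 - 10*E
-424*H((2*0)*(-3), d) - 326 = -424*(8 - 10*2*0*(-3)) - 326 = -424*(8 - 0*(-3)) - 326 = -424*(8 - 10*0) - 326 = -424*(8 + 0) - 326 = -424*8 - 326 = -3392 - 326 = -3718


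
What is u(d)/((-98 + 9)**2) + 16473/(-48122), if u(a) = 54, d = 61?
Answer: -127884045/381174362 ≈ -0.33550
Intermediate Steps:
u(d)/((-98 + 9)**2) + 16473/(-48122) = 54/((-98 + 9)**2) + 16473/(-48122) = 54/((-89)**2) + 16473*(-1/48122) = 54/7921 - 16473/48122 = -127884045/381174362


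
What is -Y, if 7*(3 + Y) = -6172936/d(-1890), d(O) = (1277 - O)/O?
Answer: -1666683219/3167 ≈ -5.2627e+5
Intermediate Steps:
d(O) = (1277 - O)/O
Y = 1666683219/3167 (Y = -3 + (-6172936*(-1890/(1277 - 1*(-1890))))/7 = -3 + (-6172936*(-1890/(1277 + 1890)))/7 = -3 + (-6172936/((-1/1890*3167)))/7 = -3 + (-6172936/(-3167/1890))/7 = -3 + (-6172936*(-1890/3167))/7 = -3 + (1/7)*(11666849040/3167) = -3 + 1666692720/3167 = 1666683219/3167 ≈ 5.2627e+5)
-Y = -1*1666683219/3167 = -1666683219/3167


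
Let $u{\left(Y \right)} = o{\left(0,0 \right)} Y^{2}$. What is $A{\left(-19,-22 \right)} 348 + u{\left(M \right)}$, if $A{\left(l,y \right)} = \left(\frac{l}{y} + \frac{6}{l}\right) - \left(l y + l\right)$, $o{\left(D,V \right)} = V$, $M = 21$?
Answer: $- \frac{28980222}{209} \approx -1.3866 \cdot 10^{5}$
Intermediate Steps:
$u{\left(Y \right)} = 0$ ($u{\left(Y \right)} = 0 Y^{2} = 0$)
$A{\left(l,y \right)} = - l + \frac{6}{l} + \frac{l}{y} - l y$ ($A{\left(l,y \right)} = \left(\frac{6}{l} + \frac{l}{y}\right) - \left(l + l y\right) = - l + \frac{6}{l} + \frac{l}{y} - l y$)
$A{\left(-19,-22 \right)} 348 + u{\left(M \right)} = \left(\left(-1\right) \left(-19\right) + \frac{6}{-19} - \frac{19}{-22} - \left(-19\right) \left(-22\right)\right) 348 + 0 = \left(19 + 6 \left(- \frac{1}{19}\right) - - \frac{19}{22} - 418\right) 348 + 0 = \left(19 - \frac{6}{19} + \frac{19}{22} - 418\right) 348 + 0 = \left(- \frac{166553}{418}\right) 348 + 0 = - \frac{28980222}{209} + 0 = - \frac{28980222}{209}$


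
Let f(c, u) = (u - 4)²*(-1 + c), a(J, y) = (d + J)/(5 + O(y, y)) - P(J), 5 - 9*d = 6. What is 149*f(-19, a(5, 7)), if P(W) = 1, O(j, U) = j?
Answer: -45820480/729 ≈ -62854.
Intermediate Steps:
d = -⅑ (d = 5/9 - ⅑*6 = 5/9 - ⅔ = -⅑ ≈ -0.11111)
a(J, y) = -1 + (-⅑ + J)/(5 + y) (a(J, y) = (-⅑ + J)/(5 + y) - 1*1 = (-⅑ + J)/(5 + y) - 1 = -1 + (-⅑ + J)/(5 + y))
f(c, u) = (-4 + u)²*(-1 + c)
149*f(-19, a(5, 7)) = 149*((-4 + (-46/9 + 5 - 1*7)/(5 + 7))²*(-1 - 19)) = 149*((-4 + (-46/9 + 5 - 7)/12)²*(-20)) = 149*((-4 + (1/12)*(-64/9))²*(-20)) = 149*((-4 - 16/27)²*(-20)) = 149*((-124/27)²*(-20)) = 149*((15376/729)*(-20)) = 149*(-307520/729) = -45820480/729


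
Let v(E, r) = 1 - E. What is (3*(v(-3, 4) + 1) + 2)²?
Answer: 289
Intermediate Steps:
(3*(v(-3, 4) + 1) + 2)² = (3*((1 - 1*(-3)) + 1) + 2)² = (3*((1 + 3) + 1) + 2)² = (3*(4 + 1) + 2)² = (3*5 + 2)² = (15 + 2)² = 17² = 289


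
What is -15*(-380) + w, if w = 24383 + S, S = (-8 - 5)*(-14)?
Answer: 30265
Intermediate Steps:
S = 182 (S = -13*(-14) = 182)
w = 24565 (w = 24383 + 182 = 24565)
-15*(-380) + w = -15*(-380) + 24565 = 5700 + 24565 = 30265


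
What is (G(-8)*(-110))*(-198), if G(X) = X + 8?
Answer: 0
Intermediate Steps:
G(X) = 8 + X
(G(-8)*(-110))*(-198) = ((8 - 8)*(-110))*(-198) = (0*(-110))*(-198) = 0*(-198) = 0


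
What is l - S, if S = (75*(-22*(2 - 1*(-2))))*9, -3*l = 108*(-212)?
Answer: 67032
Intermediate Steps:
l = 7632 (l = -36*(-212) = -⅓*(-22896) = 7632)
S = -59400 (S = (75*(-22*(2 + 2)))*9 = (75*(-22*4))*9 = (75*(-88))*9 = -6600*9 = -59400)
l - S = 7632 - 1*(-59400) = 7632 + 59400 = 67032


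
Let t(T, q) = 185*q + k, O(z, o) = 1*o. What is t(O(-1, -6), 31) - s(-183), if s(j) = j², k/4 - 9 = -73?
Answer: -28010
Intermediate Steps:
k = -256 (k = 36 + 4*(-73) = 36 - 292 = -256)
O(z, o) = o
t(T, q) = -256 + 185*q (t(T, q) = 185*q - 256 = -256 + 185*q)
t(O(-1, -6), 31) - s(-183) = (-256 + 185*31) - 1*(-183)² = (-256 + 5735) - 1*33489 = 5479 - 33489 = -28010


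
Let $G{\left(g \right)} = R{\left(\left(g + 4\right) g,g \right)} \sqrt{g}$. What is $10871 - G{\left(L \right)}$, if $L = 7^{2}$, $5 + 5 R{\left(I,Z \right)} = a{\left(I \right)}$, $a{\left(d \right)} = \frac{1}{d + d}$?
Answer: $\frac{40357379}{3710} \approx 10878.0$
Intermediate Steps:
$a{\left(d \right)} = \frac{1}{2 d}$
$R{\left(I,Z \right)} = -1 + \frac{1}{10 I}$ ($R{\left(I,Z \right)} = -1 + \frac{\frac{1}{2} \frac{1}{I}}{5} = -1 + \frac{1}{10 I}$)
$L = 49$
$G{\left(g \right)} = \frac{\frac{1}{10} - g \left(4 + g\right)}{\sqrt{g} \left(4 + g\right)}$ ($G{\left(g \right)} = \frac{\frac{1}{10} - \left(g + 4\right) g}{\left(g + 4\right) g} \sqrt{g} = \frac{\frac{1}{10} - \left(4 + g\right) g}{\left(4 + g\right) g} \sqrt{g} = \frac{\frac{1}{10} - g \left(4 + g\right)}{g \left(4 + g\right)} \sqrt{g} = \frac{\frac{1}{10} - g \left(4 + g\right)}{\sqrt{g} \left(4 + g\right)}$)
$10871 - G{\left(L \right)} = 10871 - \frac{\frac{1}{10} - 49 \left(4 + 49\right)}{7 \left(4 + 49\right)} = 10871 - \frac{\frac{1}{10} - 49 \cdot 53}{7 \cdot 53} = 10871 - \frac{1}{7} \cdot \frac{1}{53} \left(\frac{1}{10} - 2597\right) = 10871 - \frac{1}{7} \cdot \frac{1}{53} \left(- \frac{25969}{10}\right) = 10871 - - \frac{25969}{3710} = 10871 + \frac{25969}{3710} = \frac{40357379}{3710}$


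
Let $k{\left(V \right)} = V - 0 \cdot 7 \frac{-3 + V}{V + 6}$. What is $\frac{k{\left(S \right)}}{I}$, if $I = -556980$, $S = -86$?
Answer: $\frac{43}{278490} \approx 0.0001544$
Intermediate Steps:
$k{\left(V \right)} = V$ ($k{\left(V \right)} = V - 0 \frac{-3 + V}{6 + V} = V - 0 = V + 0 = V$)
$\frac{k{\left(S \right)}}{I} = - \frac{86}{-556980} = \left(-86\right) \left(- \frac{1}{556980}\right) = \frac{43}{278490}$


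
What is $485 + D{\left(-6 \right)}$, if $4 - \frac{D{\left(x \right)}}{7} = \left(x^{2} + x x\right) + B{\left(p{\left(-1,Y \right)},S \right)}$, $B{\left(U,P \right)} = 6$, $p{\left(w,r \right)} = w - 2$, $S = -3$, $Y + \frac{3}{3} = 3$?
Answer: $-33$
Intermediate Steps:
$Y = 2$ ($Y = -1 + 3 = 2$)
$p{\left(w,r \right)} = -2 + w$ ($p{\left(w,r \right)} = w - 2 = -2 + w$)
$D{\left(x \right)} = -14 - 14 x^{2}$ ($D{\left(x \right)} = 28 - 7 \left(\left(x^{2} + x x\right) + 6\right) = 28 - 7 \left(\left(x^{2} + x^{2}\right) + 6\right) = 28 - 7 \left(2 x^{2} + 6\right) = 28 - 7 \left(6 + 2 x^{2}\right) = 28 - \left(42 + 14 x^{2}\right) = -14 - 14 x^{2}$)
$485 + D{\left(-6 \right)} = 485 - \left(14 + 14 \left(-6\right)^{2}\right) = 485 - 518 = -33$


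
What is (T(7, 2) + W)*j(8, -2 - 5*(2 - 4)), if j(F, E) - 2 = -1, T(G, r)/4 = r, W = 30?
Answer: 38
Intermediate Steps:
T(G, r) = 4*r
j(F, E) = 1 (j(F, E) = 2 - 1 = 1)
(T(7, 2) + W)*j(8, -2 - 5*(2 - 4)) = (4*2 + 30)*1 = (8 + 30)*1 = 38*1 = 38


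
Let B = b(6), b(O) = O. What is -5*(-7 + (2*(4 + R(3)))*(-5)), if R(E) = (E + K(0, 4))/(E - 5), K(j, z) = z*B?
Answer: -440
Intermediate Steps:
B = 6
K(j, z) = 6*z (K(j, z) = z*6 = 6*z)
R(E) = (24 + E)/(-5 + E) (R(E) = (E + 6*4)/(E - 5) = (E + 24)/(-5 + E) = (24 + E)/(-5 + E))
-5*(-7 + (2*(4 + R(3)))*(-5)) = -5*(-7 + (2*(4 + (24 + 3)/(-5 + 3)))*(-5)) = -5*(-7 + (2*(4 + 27/(-2)))*(-5)) = -5*(-7 + (2*(4 - ½*27))*(-5)) = -5*(-7 + (2*(4 - 27/2))*(-5)) = -5*(-7 + (2*(-19/2))*(-5)) = -5*(-7 - 19*(-5)) = -5*(-7 + 95) = -5*88 = -440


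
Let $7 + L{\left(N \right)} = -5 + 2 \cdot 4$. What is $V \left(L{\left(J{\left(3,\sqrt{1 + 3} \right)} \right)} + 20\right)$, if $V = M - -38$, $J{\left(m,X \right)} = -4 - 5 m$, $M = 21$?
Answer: $944$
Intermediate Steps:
$V = 59$ ($V = 21 - -38 = 21 + 38 = 59$)
$L{\left(N \right)} = -4$ ($L{\left(N \right)} = -7 + \left(-5 + 2 \cdot 4\right) = -7 + \left(-5 + 8\right) = -7 + 3 = -4$)
$V \left(L{\left(J{\left(3,\sqrt{1 + 3} \right)} \right)} + 20\right) = 59 \left(-4 + 20\right) = 59 \cdot 16 = 944$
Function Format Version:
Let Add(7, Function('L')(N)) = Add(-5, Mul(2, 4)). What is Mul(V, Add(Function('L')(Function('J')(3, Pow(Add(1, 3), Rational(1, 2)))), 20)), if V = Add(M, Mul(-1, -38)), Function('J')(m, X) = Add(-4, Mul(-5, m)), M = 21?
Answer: 944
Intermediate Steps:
V = 59 (V = Add(21, Mul(-1, -38)) = Add(21, 38) = 59)
Function('L')(N) = -4 (Function('L')(N) = Add(-7, Add(-5, Mul(2, 4))) = Add(-7, Add(-5, 8)) = Add(-7, 3) = -4)
Mul(V, Add(Function('L')(Function('J')(3, Pow(Add(1, 3), Rational(1, 2)))), 20)) = Mul(59, Add(-4, 20)) = Mul(59, 16) = 944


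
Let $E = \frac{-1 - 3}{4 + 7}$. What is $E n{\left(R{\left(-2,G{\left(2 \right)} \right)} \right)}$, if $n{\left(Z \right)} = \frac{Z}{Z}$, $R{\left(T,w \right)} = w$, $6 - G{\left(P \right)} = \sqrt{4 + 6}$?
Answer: $- \frac{4}{11} \approx -0.36364$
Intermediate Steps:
$G{\left(P \right)} = 6 - \sqrt{10}$ ($G{\left(P \right)} = 6 - \sqrt{4 + 6} = 6 - \sqrt{10}$)
$E = - \frac{4}{11} \approx -0.36364$
$n{\left(Z \right)} = 1$
$E n{\left(R{\left(-2,G{\left(2 \right)} \right)} \right)} = \left(- \frac{4}{11}\right) 1 = - \frac{4}{11}$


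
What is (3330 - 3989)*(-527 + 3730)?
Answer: -2110777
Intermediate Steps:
(3330 - 3989)*(-527 + 3730) = -659*3203 = -2110777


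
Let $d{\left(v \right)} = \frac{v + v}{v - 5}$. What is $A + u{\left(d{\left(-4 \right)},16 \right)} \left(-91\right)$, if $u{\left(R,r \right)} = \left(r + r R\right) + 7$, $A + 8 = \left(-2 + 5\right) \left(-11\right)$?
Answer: $- \frac{30854}{9} \approx -3428.2$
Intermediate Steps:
$d{\left(v \right)} = \frac{2 v}{-5 + v}$
$A = -41$ ($A = -8 + \left(-2 + 5\right) \left(-11\right) = -8 + 3 \left(-11\right) = -8 - 33 = -41$)
$u{\left(R,r \right)} = 7 + r + R r$ ($u{\left(R,r \right)} = \left(r + R r\right) + 7 = 7 + r + R r$)
$A + u{\left(d{\left(-4 \right)},16 \right)} \left(-91\right) = -41 + \left(7 + 16 + 2 \left(-4\right) \frac{1}{-5 - 4} \cdot 16\right) \left(-91\right) = -41 + \left(7 + 16 + 2 \left(-4\right) \frac{1}{-9} \cdot 16\right) \left(-91\right) = -41 + \left(7 + 16 + 2 \left(-4\right) \left(- \frac{1}{9}\right) 16\right) \left(-91\right) = -41 + \left(7 + 16 + \frac{8}{9} \cdot 16\right) \left(-91\right) = -41 + \left(7 + 16 + \frac{128}{9}\right) \left(-91\right) = -41 + \frac{335}{9} \left(-91\right) = -41 - \frac{30485}{9} = - \frac{30854}{9}$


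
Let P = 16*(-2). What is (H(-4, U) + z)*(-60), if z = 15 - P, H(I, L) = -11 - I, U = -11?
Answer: -2400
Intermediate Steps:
P = -32
z = 47 (z = 15 - 1*(-32) = 15 + 32 = 47)
(H(-4, U) + z)*(-60) = ((-11 - 1*(-4)) + 47)*(-60) = ((-11 + 4) + 47)*(-60) = (-7 + 47)*(-60) = 40*(-60) = -2400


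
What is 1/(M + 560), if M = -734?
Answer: -1/174 ≈ -0.0057471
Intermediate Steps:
1/(M + 560) = 1/(-734 + 560) = 1/(-174) = -1/174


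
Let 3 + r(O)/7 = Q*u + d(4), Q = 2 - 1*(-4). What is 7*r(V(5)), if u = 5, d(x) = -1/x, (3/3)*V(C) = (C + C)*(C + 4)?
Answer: 5243/4 ≈ 1310.8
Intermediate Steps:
Q = 6 (Q = 2 + 4 = 6)
V(C) = 2*C*(4 + C) (V(C) = (C + C)*(C + 4) = (2*C)*(4 + C) = 2*C*(4 + C))
r(O) = 749/4 (r(O) = -21 + 7*(6*5 - 1/4) = -21 + 7*(30 - 1*¼) = -21 + 7*(30 - ¼) = -21 + 7*(119/4) = -21 + 833/4 = 749/4)
7*r(V(5)) = 7*(749/4) = 5243/4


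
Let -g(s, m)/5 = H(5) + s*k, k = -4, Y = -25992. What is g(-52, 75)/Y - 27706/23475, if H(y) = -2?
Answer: -115992517/101693700 ≈ -1.1406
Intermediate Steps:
g(s, m) = 10 + 20*s (g(s, m) = -5*(-2 + s*(-4)) = -5*(-2 - 4*s) = 10 + 20*s)
g(-52, 75)/Y - 27706/23475 = (10 + 20*(-52))/(-25992) - 27706/23475 = (10 - 1040)*(-1/25992) - 27706*1/23475 = -1030*(-1/25992) - 27706/23475 = 515/12996 - 27706/23475 = -115992517/101693700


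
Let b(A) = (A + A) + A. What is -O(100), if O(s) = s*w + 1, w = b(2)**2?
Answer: -3601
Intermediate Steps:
b(A) = 3*A (b(A) = 2*A + A = 3*A)
w = 36 (w = (3*2)**2 = 6**2 = 36)
O(s) = 1 + 36*s (O(s) = s*36 + 1 = 36*s + 1 = 1 + 36*s)
-O(100) = -(1 + 36*100) = -(1 + 3600) = -1*3601 = -3601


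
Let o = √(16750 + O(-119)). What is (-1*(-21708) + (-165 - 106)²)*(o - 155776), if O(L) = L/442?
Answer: -14821930624 + 95149*√11322818/26 ≈ -1.4810e+10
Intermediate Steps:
O(L) = L/442 (O(L) = L*(1/442) = L/442)
o = √11322818/26 (o = √(16750 + (1/442)*(-119)) = √(16750 - 7/26) = √(435493/26) = √11322818/26 ≈ 129.42)
(-1*(-21708) + (-165 - 106)²)*(o - 155776) = (-1*(-21708) + (-165 - 106)²)*(√11322818/26 - 155776) = (21708 + (-271)²)*(-155776 + √11322818/26) = (21708 + 73441)*(-155776 + √11322818/26) = 95149*(-155776 + √11322818/26) = -14821930624 + 95149*√11322818/26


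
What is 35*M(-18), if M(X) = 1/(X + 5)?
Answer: -35/13 ≈ -2.6923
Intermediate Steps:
M(X) = 1/(5 + X)
35*M(-18) = 35/(5 - 18) = 35/(-13) = 35*(-1/13) = -35/13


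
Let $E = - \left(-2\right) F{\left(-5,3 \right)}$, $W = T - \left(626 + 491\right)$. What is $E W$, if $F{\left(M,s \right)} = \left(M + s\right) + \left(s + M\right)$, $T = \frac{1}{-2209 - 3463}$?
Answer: $\frac{6335625}{709} \approx 8936.0$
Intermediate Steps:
$T = - \frac{1}{5672}$ ($T = \frac{1}{-5672} = - \frac{1}{5672} \approx -0.0001763$)
$F{\left(M,s \right)} = 2 M + 2 s$ ($F{\left(M,s \right)} = \left(M + s\right) + \left(M + s\right) = 2 M + 2 s$)
$W = - \frac{6335625}{5672}$ ($W = - \frac{1}{5672} - \left(626 + 491\right) = - \frac{1}{5672} - 1117 = - \frac{6335625}{5672} \approx -1117.0$)
$E = -8$ ($E = - \left(-2\right) \left(2 \left(-5\right) + 2 \cdot 3\right) = - \left(-2\right) \left(-10 + 6\right) = - \left(-2\right) \left(-4\right) = \left(-1\right) 8 = -8$)
$E W = \left(-8\right) \left(- \frac{6335625}{5672}\right) = \frac{6335625}{709}$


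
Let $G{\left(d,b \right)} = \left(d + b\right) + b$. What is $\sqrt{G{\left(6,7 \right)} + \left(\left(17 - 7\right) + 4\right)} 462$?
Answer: $462 \sqrt{34} \approx 2693.9$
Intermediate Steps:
$G{\left(d,b \right)} = d + 2 b$ ($G{\left(d,b \right)} = \left(b + d\right) + b = d + 2 b$)
$\sqrt{G{\left(6,7 \right)} + \left(\left(17 - 7\right) + 4\right)} 462 = \sqrt{\left(6 + 2 \cdot 7\right) + \left(\left(17 - 7\right) + 4\right)} 462 = \sqrt{\left(6 + 14\right) + \left(10 + 4\right)} 462 = \sqrt{20 + 14} \cdot 462 = \sqrt{34} \cdot 462 = 462 \sqrt{34}$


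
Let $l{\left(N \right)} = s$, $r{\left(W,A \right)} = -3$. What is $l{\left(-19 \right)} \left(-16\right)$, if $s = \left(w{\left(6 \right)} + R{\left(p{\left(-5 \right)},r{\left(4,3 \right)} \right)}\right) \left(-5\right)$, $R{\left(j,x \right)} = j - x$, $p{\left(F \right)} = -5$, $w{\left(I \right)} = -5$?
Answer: $-560$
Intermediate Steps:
$s = 35$ ($s = \left(-5 - 2\right) \left(-5\right) = \left(-7\right) \left(-5\right) = 35$)
$l{\left(N \right)} = 35$
$l{\left(-19 \right)} \left(-16\right) = 35 \left(-16\right) = -560$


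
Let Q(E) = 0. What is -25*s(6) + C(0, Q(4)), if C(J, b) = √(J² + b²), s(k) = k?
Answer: -150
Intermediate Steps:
-25*s(6) + C(0, Q(4)) = -25*6 + √(0² + 0²) = -150 + √(0 + 0) = -150 + √0 = -150 + 0 = -150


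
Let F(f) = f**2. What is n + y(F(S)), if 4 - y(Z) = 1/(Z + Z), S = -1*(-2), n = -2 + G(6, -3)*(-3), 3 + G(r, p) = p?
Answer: 159/8 ≈ 19.875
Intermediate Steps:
G(r, p) = -3 + p
n = 16 (n = -2 + (-3 - 3)*(-3) = -2 - 6*(-3) = -2 + 18 = 16)
S = 2
y(Z) = 4 - 1/(2*Z) (y(Z) = 4 - 1/(Z + Z) = 4 - 1/(2*Z))
n + y(F(S)) = 16 + (4 - 1/(2*(2**2))) = 16 + (4 - 1/2/4) = 16 + (4 - 1/2*1/4) = 16 + (4 - 1/8) = 16 + 31/8 = 159/8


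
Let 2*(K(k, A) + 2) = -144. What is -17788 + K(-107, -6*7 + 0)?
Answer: -17862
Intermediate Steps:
K(k, A) = -74 (K(k, A) = -2 + (½)*(-144) = -2 - 72 = -74)
-17788 + K(-107, -6*7 + 0) = -17788 - 74 = -17862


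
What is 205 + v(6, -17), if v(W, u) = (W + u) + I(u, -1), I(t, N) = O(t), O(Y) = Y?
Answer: 177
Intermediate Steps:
I(t, N) = t
v(W, u) = W + 2*u (v(W, u) = (W + u) + u = W + 2*u)
205 + v(6, -17) = 205 + (6 + 2*(-17)) = 205 + (6 - 34) = 205 - 28 = 177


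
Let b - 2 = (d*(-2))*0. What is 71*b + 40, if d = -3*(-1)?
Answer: 182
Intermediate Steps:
d = 3
b = 2 (b = 2 + (3*(-2))*0 = 2 - 6*0 = 2 + 0 = 2)
71*b + 40 = 71*2 + 40 = 142 + 40 = 182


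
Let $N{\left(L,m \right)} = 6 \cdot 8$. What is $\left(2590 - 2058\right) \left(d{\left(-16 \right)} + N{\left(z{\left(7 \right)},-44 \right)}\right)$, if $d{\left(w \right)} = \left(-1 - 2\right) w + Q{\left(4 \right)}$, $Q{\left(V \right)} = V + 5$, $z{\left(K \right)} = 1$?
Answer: $55860$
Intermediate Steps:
$Q{\left(V \right)} = 5 + V$
$d{\left(w \right)} = 9 - 3 w$ ($d{\left(w \right)} = \left(-1 - 2\right) w + \left(5 + 4\right) = \left(-1 - 2\right) w + 9 = - 3 w + 9 = 9 - 3 w$)
$N{\left(L,m \right)} = 48$
$\left(2590 - 2058\right) \left(d{\left(-16 \right)} + N{\left(z{\left(7 \right)},-44 \right)}\right) = \left(2590 - 2058\right) \left(\left(9 - -48\right) + 48\right) = 532 \left(\left(9 + 48\right) + 48\right) = 532 \left(57 + 48\right) = 532 \cdot 105 = 55860$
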